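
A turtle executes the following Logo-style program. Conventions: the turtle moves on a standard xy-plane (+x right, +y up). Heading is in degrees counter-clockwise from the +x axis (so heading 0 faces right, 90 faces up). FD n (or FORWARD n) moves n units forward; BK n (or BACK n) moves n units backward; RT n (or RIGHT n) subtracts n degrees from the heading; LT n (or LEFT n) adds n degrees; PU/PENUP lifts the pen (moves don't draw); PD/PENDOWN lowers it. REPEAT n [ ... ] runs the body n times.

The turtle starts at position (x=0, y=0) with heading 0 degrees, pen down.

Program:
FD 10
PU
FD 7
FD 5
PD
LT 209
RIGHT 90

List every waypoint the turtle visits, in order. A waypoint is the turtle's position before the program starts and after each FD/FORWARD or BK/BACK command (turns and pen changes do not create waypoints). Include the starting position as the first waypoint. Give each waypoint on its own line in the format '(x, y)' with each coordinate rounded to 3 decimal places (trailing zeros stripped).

Executing turtle program step by step:
Start: pos=(0,0), heading=0, pen down
FD 10: (0,0) -> (10,0) [heading=0, draw]
PU: pen up
FD 7: (10,0) -> (17,0) [heading=0, move]
FD 5: (17,0) -> (22,0) [heading=0, move]
PD: pen down
LT 209: heading 0 -> 209
RT 90: heading 209 -> 119
Final: pos=(22,0), heading=119, 1 segment(s) drawn
Waypoints (4 total):
(0, 0)
(10, 0)
(17, 0)
(22, 0)

Answer: (0, 0)
(10, 0)
(17, 0)
(22, 0)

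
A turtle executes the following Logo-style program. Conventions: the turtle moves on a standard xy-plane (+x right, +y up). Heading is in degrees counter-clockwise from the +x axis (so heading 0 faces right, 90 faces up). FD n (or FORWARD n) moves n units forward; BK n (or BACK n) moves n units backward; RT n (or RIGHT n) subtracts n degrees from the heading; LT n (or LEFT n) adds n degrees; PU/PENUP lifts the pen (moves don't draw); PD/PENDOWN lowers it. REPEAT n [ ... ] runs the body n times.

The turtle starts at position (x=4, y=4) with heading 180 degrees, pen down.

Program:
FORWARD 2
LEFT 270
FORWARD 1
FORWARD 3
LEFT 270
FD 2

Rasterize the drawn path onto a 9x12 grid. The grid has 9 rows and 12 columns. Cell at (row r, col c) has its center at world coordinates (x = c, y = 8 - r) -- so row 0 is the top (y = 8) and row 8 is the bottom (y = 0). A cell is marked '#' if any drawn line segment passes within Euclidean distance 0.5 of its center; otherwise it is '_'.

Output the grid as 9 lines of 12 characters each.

Answer: __###_______
__#_________
__#_________
__#_________
__###_______
____________
____________
____________
____________

Derivation:
Segment 0: (4,4) -> (2,4)
Segment 1: (2,4) -> (2,5)
Segment 2: (2,5) -> (2,8)
Segment 3: (2,8) -> (4,8)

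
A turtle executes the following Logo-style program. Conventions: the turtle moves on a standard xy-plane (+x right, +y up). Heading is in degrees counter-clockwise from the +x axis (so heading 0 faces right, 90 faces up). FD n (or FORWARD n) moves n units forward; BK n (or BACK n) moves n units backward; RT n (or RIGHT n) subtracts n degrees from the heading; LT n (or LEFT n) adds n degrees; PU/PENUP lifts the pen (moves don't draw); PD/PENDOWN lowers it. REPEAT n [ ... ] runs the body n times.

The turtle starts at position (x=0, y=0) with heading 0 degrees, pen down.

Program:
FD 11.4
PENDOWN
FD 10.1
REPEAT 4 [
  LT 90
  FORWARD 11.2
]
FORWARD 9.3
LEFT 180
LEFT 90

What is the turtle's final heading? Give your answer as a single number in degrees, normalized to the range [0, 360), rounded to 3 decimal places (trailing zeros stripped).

Executing turtle program step by step:
Start: pos=(0,0), heading=0, pen down
FD 11.4: (0,0) -> (11.4,0) [heading=0, draw]
PD: pen down
FD 10.1: (11.4,0) -> (21.5,0) [heading=0, draw]
REPEAT 4 [
  -- iteration 1/4 --
  LT 90: heading 0 -> 90
  FD 11.2: (21.5,0) -> (21.5,11.2) [heading=90, draw]
  -- iteration 2/4 --
  LT 90: heading 90 -> 180
  FD 11.2: (21.5,11.2) -> (10.3,11.2) [heading=180, draw]
  -- iteration 3/4 --
  LT 90: heading 180 -> 270
  FD 11.2: (10.3,11.2) -> (10.3,0) [heading=270, draw]
  -- iteration 4/4 --
  LT 90: heading 270 -> 0
  FD 11.2: (10.3,0) -> (21.5,0) [heading=0, draw]
]
FD 9.3: (21.5,0) -> (30.8,0) [heading=0, draw]
LT 180: heading 0 -> 180
LT 90: heading 180 -> 270
Final: pos=(30.8,0), heading=270, 7 segment(s) drawn

Answer: 270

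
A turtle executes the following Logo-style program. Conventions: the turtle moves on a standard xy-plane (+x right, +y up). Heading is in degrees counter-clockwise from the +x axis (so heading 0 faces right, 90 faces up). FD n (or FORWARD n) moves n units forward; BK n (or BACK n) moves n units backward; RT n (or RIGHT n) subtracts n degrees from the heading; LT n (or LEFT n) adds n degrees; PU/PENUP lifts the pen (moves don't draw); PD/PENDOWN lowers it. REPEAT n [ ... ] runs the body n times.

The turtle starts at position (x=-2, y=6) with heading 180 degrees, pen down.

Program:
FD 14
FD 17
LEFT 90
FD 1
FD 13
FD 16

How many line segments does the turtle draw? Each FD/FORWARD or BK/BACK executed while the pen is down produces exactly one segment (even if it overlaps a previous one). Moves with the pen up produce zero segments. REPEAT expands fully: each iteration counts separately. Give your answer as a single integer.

Answer: 5

Derivation:
Executing turtle program step by step:
Start: pos=(-2,6), heading=180, pen down
FD 14: (-2,6) -> (-16,6) [heading=180, draw]
FD 17: (-16,6) -> (-33,6) [heading=180, draw]
LT 90: heading 180 -> 270
FD 1: (-33,6) -> (-33,5) [heading=270, draw]
FD 13: (-33,5) -> (-33,-8) [heading=270, draw]
FD 16: (-33,-8) -> (-33,-24) [heading=270, draw]
Final: pos=(-33,-24), heading=270, 5 segment(s) drawn
Segments drawn: 5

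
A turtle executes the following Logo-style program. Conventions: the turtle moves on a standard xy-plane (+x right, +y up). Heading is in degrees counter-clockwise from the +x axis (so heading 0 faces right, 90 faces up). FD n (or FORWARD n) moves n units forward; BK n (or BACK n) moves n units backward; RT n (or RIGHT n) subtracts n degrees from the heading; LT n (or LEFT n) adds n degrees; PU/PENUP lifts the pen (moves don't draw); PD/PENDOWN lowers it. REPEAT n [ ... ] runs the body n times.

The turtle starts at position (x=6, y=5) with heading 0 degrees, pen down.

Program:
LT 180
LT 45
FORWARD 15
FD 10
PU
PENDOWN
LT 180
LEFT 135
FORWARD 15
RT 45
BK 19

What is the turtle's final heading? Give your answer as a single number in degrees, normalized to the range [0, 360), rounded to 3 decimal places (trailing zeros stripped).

Executing turtle program step by step:
Start: pos=(6,5), heading=0, pen down
LT 180: heading 0 -> 180
LT 45: heading 180 -> 225
FD 15: (6,5) -> (-4.607,-5.607) [heading=225, draw]
FD 10: (-4.607,-5.607) -> (-11.678,-12.678) [heading=225, draw]
PU: pen up
PD: pen down
LT 180: heading 225 -> 45
LT 135: heading 45 -> 180
FD 15: (-11.678,-12.678) -> (-26.678,-12.678) [heading=180, draw]
RT 45: heading 180 -> 135
BK 19: (-26.678,-12.678) -> (-13.243,-26.113) [heading=135, draw]
Final: pos=(-13.243,-26.113), heading=135, 4 segment(s) drawn

Answer: 135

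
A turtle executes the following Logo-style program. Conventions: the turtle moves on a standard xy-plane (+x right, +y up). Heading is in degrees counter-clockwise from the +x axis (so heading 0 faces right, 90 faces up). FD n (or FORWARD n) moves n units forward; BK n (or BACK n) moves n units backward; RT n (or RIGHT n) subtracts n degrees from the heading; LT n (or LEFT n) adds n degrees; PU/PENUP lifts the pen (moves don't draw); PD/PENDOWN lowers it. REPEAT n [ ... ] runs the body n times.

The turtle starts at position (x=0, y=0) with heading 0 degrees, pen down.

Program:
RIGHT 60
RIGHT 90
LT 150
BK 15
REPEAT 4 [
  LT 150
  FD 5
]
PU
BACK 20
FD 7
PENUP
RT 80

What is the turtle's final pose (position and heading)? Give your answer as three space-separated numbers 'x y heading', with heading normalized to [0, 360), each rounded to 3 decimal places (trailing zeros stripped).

Executing turtle program step by step:
Start: pos=(0,0), heading=0, pen down
RT 60: heading 0 -> 300
RT 90: heading 300 -> 210
LT 150: heading 210 -> 0
BK 15: (0,0) -> (-15,0) [heading=0, draw]
REPEAT 4 [
  -- iteration 1/4 --
  LT 150: heading 0 -> 150
  FD 5: (-15,0) -> (-19.33,2.5) [heading=150, draw]
  -- iteration 2/4 --
  LT 150: heading 150 -> 300
  FD 5: (-19.33,2.5) -> (-16.83,-1.83) [heading=300, draw]
  -- iteration 3/4 --
  LT 150: heading 300 -> 90
  FD 5: (-16.83,-1.83) -> (-16.83,3.17) [heading=90, draw]
  -- iteration 4/4 --
  LT 150: heading 90 -> 240
  FD 5: (-16.83,3.17) -> (-19.33,-1.16) [heading=240, draw]
]
PU: pen up
BK 20: (-19.33,-1.16) -> (-9.33,16.16) [heading=240, move]
FD 7: (-9.33,16.16) -> (-12.83,10.098) [heading=240, move]
PU: pen up
RT 80: heading 240 -> 160
Final: pos=(-12.83,10.098), heading=160, 5 segment(s) drawn

Answer: -12.83 10.098 160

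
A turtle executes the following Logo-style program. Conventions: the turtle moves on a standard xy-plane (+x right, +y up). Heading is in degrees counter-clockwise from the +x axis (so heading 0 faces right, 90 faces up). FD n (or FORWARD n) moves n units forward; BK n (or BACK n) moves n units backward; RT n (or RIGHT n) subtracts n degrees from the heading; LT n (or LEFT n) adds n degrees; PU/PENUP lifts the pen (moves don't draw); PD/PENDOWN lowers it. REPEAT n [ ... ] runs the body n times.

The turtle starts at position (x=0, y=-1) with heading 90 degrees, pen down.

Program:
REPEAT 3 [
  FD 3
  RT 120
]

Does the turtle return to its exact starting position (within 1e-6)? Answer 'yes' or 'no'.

Answer: yes

Derivation:
Executing turtle program step by step:
Start: pos=(0,-1), heading=90, pen down
REPEAT 3 [
  -- iteration 1/3 --
  FD 3: (0,-1) -> (0,2) [heading=90, draw]
  RT 120: heading 90 -> 330
  -- iteration 2/3 --
  FD 3: (0,2) -> (2.598,0.5) [heading=330, draw]
  RT 120: heading 330 -> 210
  -- iteration 3/3 --
  FD 3: (2.598,0.5) -> (0,-1) [heading=210, draw]
  RT 120: heading 210 -> 90
]
Final: pos=(0,-1), heading=90, 3 segment(s) drawn

Start position: (0, -1)
Final position: (0, -1)
Distance = 0; < 1e-6 -> CLOSED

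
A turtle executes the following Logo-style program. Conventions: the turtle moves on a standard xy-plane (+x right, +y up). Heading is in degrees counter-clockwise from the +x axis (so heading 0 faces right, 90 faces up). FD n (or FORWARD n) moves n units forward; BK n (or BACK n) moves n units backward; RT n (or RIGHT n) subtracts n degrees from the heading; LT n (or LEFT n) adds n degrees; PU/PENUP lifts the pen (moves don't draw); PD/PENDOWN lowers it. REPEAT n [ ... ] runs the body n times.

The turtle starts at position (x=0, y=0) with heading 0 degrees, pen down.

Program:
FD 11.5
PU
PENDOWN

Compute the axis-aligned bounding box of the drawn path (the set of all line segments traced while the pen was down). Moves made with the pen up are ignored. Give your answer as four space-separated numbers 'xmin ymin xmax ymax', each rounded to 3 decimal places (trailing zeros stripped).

Executing turtle program step by step:
Start: pos=(0,0), heading=0, pen down
FD 11.5: (0,0) -> (11.5,0) [heading=0, draw]
PU: pen up
PD: pen down
Final: pos=(11.5,0), heading=0, 1 segment(s) drawn

Segment endpoints: x in {0, 11.5}, y in {0}
xmin=0, ymin=0, xmax=11.5, ymax=0

Answer: 0 0 11.5 0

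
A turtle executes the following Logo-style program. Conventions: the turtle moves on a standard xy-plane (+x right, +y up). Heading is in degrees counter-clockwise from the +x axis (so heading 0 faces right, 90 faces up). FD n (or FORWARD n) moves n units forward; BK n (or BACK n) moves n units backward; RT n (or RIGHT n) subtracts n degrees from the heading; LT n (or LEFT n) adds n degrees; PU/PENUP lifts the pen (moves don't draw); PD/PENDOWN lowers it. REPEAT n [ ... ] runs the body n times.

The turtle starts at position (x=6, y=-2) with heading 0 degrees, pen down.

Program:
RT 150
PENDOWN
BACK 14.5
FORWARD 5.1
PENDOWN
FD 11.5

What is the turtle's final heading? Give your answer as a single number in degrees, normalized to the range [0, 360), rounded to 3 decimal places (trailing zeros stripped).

Answer: 210

Derivation:
Executing turtle program step by step:
Start: pos=(6,-2), heading=0, pen down
RT 150: heading 0 -> 210
PD: pen down
BK 14.5: (6,-2) -> (18.557,5.25) [heading=210, draw]
FD 5.1: (18.557,5.25) -> (14.141,2.7) [heading=210, draw]
PD: pen down
FD 11.5: (14.141,2.7) -> (4.181,-3.05) [heading=210, draw]
Final: pos=(4.181,-3.05), heading=210, 3 segment(s) drawn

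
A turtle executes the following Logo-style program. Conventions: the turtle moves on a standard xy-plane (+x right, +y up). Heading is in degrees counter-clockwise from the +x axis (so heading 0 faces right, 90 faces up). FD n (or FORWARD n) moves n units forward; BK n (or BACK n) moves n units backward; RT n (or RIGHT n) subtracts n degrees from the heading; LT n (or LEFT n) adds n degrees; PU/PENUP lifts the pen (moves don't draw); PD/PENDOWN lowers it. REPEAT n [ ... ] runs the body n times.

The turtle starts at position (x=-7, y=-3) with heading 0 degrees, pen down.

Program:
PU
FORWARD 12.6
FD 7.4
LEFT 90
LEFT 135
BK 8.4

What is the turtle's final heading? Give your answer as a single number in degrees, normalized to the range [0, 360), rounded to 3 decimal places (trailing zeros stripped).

Answer: 225

Derivation:
Executing turtle program step by step:
Start: pos=(-7,-3), heading=0, pen down
PU: pen up
FD 12.6: (-7,-3) -> (5.6,-3) [heading=0, move]
FD 7.4: (5.6,-3) -> (13,-3) [heading=0, move]
LT 90: heading 0 -> 90
LT 135: heading 90 -> 225
BK 8.4: (13,-3) -> (18.94,2.94) [heading=225, move]
Final: pos=(18.94,2.94), heading=225, 0 segment(s) drawn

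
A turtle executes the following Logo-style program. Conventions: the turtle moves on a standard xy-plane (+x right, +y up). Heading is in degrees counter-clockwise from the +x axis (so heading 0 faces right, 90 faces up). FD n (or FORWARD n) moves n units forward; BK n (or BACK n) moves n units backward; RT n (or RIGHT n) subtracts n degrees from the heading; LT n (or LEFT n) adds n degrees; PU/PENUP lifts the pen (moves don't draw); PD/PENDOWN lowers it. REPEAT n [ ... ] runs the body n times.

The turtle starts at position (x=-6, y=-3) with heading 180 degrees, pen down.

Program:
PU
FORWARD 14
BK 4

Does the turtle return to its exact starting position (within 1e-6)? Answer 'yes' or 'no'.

Answer: no

Derivation:
Executing turtle program step by step:
Start: pos=(-6,-3), heading=180, pen down
PU: pen up
FD 14: (-6,-3) -> (-20,-3) [heading=180, move]
BK 4: (-20,-3) -> (-16,-3) [heading=180, move]
Final: pos=(-16,-3), heading=180, 0 segment(s) drawn

Start position: (-6, -3)
Final position: (-16, -3)
Distance = 10; >= 1e-6 -> NOT closed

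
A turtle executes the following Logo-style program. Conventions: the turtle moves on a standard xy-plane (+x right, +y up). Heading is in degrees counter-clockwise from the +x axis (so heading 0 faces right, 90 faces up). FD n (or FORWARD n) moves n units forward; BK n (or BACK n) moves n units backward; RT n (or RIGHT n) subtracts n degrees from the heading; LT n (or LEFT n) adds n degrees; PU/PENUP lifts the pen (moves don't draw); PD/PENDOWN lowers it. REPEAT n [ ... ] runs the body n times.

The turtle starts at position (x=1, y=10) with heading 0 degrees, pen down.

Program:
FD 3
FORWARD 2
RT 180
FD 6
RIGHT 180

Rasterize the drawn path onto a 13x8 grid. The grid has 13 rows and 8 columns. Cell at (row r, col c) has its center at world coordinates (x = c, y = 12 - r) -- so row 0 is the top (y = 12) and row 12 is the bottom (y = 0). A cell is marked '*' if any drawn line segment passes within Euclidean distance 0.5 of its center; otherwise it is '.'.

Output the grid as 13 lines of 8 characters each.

Answer: ........
........
*******.
........
........
........
........
........
........
........
........
........
........

Derivation:
Segment 0: (1,10) -> (4,10)
Segment 1: (4,10) -> (6,10)
Segment 2: (6,10) -> (0,10)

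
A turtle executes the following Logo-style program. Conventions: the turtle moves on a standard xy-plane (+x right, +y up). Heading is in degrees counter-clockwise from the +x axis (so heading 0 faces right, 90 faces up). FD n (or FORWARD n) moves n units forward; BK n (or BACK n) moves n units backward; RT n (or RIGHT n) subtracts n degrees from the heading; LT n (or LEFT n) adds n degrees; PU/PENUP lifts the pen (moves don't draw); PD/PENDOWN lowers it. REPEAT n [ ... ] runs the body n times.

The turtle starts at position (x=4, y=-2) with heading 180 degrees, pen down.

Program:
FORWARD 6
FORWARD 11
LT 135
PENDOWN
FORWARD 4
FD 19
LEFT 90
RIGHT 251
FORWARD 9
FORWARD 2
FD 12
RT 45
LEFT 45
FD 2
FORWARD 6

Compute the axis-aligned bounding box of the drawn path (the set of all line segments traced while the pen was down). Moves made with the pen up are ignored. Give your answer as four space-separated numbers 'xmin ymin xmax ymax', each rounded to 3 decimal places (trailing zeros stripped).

Executing turtle program step by step:
Start: pos=(4,-2), heading=180, pen down
FD 6: (4,-2) -> (-2,-2) [heading=180, draw]
FD 11: (-2,-2) -> (-13,-2) [heading=180, draw]
LT 135: heading 180 -> 315
PD: pen down
FD 4: (-13,-2) -> (-10.172,-4.828) [heading=315, draw]
FD 19: (-10.172,-4.828) -> (3.263,-18.263) [heading=315, draw]
LT 90: heading 315 -> 45
RT 251: heading 45 -> 154
FD 9: (3.263,-18.263) -> (-4.826,-14.318) [heading=154, draw]
FD 2: (-4.826,-14.318) -> (-6.623,-13.441) [heading=154, draw]
FD 12: (-6.623,-13.441) -> (-17.409,-8.181) [heading=154, draw]
RT 45: heading 154 -> 109
LT 45: heading 109 -> 154
FD 2: (-17.409,-8.181) -> (-19.206,-7.304) [heading=154, draw]
FD 6: (-19.206,-7.304) -> (-24.599,-4.674) [heading=154, draw]
Final: pos=(-24.599,-4.674), heading=154, 9 segment(s) drawn

Segment endpoints: x in {-24.599, -19.206, -17.409, -13, -10.172, -6.623, -4.826, -2, 3.263, 4}, y in {-18.263, -14.318, -13.441, -8.181, -7.304, -4.828, -4.674, -2, -2, -2}
xmin=-24.599, ymin=-18.263, xmax=4, ymax=-2

Answer: -24.599 -18.263 4 -2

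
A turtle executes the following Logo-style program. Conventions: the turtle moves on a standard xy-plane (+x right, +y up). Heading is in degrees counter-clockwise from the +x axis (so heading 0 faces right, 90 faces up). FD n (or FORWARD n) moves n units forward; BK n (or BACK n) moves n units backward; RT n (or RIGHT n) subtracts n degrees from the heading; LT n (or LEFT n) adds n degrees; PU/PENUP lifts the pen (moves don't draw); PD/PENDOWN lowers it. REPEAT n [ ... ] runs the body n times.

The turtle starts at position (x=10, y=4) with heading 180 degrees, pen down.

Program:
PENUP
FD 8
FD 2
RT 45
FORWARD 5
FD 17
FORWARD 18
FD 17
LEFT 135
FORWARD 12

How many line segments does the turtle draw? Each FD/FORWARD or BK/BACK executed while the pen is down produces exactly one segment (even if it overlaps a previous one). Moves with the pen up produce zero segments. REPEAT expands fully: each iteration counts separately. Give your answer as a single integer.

Answer: 0

Derivation:
Executing turtle program step by step:
Start: pos=(10,4), heading=180, pen down
PU: pen up
FD 8: (10,4) -> (2,4) [heading=180, move]
FD 2: (2,4) -> (0,4) [heading=180, move]
RT 45: heading 180 -> 135
FD 5: (0,4) -> (-3.536,7.536) [heading=135, move]
FD 17: (-3.536,7.536) -> (-15.556,19.556) [heading=135, move]
FD 18: (-15.556,19.556) -> (-28.284,32.284) [heading=135, move]
FD 17: (-28.284,32.284) -> (-40.305,44.305) [heading=135, move]
LT 135: heading 135 -> 270
FD 12: (-40.305,44.305) -> (-40.305,32.305) [heading=270, move]
Final: pos=(-40.305,32.305), heading=270, 0 segment(s) drawn
Segments drawn: 0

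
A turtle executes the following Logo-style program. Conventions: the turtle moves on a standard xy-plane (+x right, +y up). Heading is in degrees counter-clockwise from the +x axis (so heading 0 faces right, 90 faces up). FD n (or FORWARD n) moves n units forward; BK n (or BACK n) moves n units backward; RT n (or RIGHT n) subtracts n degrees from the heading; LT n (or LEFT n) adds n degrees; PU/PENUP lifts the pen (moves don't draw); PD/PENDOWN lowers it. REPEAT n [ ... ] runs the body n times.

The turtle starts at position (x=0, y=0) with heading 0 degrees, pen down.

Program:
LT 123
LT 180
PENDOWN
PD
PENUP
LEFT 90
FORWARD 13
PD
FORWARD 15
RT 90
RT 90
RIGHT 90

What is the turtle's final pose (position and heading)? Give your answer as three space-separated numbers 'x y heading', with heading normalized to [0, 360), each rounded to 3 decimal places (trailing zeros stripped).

Answer: 23.483 15.25 123

Derivation:
Executing turtle program step by step:
Start: pos=(0,0), heading=0, pen down
LT 123: heading 0 -> 123
LT 180: heading 123 -> 303
PD: pen down
PD: pen down
PU: pen up
LT 90: heading 303 -> 33
FD 13: (0,0) -> (10.903,7.08) [heading=33, move]
PD: pen down
FD 15: (10.903,7.08) -> (23.483,15.25) [heading=33, draw]
RT 90: heading 33 -> 303
RT 90: heading 303 -> 213
RT 90: heading 213 -> 123
Final: pos=(23.483,15.25), heading=123, 1 segment(s) drawn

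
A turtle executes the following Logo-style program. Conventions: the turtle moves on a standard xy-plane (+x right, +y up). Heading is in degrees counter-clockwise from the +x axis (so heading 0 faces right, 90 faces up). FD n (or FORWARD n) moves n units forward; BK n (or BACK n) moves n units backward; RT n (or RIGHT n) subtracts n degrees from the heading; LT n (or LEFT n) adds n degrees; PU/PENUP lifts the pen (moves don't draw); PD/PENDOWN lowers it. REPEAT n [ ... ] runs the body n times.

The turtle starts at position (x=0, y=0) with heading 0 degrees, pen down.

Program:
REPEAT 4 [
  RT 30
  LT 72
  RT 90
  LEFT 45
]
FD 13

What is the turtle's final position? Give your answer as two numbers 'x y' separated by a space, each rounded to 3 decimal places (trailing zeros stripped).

Executing turtle program step by step:
Start: pos=(0,0), heading=0, pen down
REPEAT 4 [
  -- iteration 1/4 --
  RT 30: heading 0 -> 330
  LT 72: heading 330 -> 42
  RT 90: heading 42 -> 312
  LT 45: heading 312 -> 357
  -- iteration 2/4 --
  RT 30: heading 357 -> 327
  LT 72: heading 327 -> 39
  RT 90: heading 39 -> 309
  LT 45: heading 309 -> 354
  -- iteration 3/4 --
  RT 30: heading 354 -> 324
  LT 72: heading 324 -> 36
  RT 90: heading 36 -> 306
  LT 45: heading 306 -> 351
  -- iteration 4/4 --
  RT 30: heading 351 -> 321
  LT 72: heading 321 -> 33
  RT 90: heading 33 -> 303
  LT 45: heading 303 -> 348
]
FD 13: (0,0) -> (12.716,-2.703) [heading=348, draw]
Final: pos=(12.716,-2.703), heading=348, 1 segment(s) drawn

Answer: 12.716 -2.703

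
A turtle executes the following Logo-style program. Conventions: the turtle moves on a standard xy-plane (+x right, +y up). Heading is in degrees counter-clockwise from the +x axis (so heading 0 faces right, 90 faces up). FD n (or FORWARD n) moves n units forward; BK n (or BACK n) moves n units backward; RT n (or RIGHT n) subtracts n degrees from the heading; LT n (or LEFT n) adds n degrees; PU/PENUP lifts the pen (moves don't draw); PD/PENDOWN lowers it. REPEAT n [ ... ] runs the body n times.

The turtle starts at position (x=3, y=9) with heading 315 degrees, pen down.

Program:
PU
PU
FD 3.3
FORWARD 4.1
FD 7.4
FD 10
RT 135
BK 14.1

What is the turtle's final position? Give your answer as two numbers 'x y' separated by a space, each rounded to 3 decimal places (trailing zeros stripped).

Executing turtle program step by step:
Start: pos=(3,9), heading=315, pen down
PU: pen up
PU: pen up
FD 3.3: (3,9) -> (5.333,6.667) [heading=315, move]
FD 4.1: (5.333,6.667) -> (8.233,3.767) [heading=315, move]
FD 7.4: (8.233,3.767) -> (13.465,-1.465) [heading=315, move]
FD 10: (13.465,-1.465) -> (20.536,-8.536) [heading=315, move]
RT 135: heading 315 -> 180
BK 14.1: (20.536,-8.536) -> (34.636,-8.536) [heading=180, move]
Final: pos=(34.636,-8.536), heading=180, 0 segment(s) drawn

Answer: 34.636 -8.536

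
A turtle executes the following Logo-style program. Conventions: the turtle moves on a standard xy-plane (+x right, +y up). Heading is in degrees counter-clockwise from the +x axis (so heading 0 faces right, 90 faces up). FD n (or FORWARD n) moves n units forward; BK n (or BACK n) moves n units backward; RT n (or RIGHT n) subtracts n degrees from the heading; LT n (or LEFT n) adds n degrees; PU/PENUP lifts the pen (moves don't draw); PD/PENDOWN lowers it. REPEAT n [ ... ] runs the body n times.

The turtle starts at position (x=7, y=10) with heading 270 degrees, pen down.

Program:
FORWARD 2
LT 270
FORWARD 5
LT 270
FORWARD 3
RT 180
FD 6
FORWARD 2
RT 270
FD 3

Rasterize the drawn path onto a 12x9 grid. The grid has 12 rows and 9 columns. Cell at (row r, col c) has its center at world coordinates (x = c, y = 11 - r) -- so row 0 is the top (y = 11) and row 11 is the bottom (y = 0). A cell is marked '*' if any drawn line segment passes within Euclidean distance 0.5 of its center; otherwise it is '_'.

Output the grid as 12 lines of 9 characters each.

Answer: __*______
__*____*_
__*____*_
__******_
__*______
__*______
__*______
__*______
__****___
_________
_________
_________

Derivation:
Segment 0: (7,10) -> (7,8)
Segment 1: (7,8) -> (2,8)
Segment 2: (2,8) -> (2,11)
Segment 3: (2,11) -> (2,5)
Segment 4: (2,5) -> (2,3)
Segment 5: (2,3) -> (5,3)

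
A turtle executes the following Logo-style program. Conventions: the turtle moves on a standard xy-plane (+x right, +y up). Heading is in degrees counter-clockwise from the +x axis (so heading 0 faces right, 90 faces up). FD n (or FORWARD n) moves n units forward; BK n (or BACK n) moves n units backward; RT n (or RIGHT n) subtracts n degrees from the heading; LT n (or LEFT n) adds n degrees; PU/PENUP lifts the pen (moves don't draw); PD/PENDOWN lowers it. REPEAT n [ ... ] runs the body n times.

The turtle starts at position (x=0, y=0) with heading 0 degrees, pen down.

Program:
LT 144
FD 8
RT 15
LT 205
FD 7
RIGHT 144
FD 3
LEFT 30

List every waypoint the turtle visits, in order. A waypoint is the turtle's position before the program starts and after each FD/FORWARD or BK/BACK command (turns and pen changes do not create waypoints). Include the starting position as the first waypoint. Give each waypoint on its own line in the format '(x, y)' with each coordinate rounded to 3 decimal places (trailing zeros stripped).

Answer: (0, 0)
(-6.472, 4.702)
(-0.181, 1.634)
(-3.135, 1.113)

Derivation:
Executing turtle program step by step:
Start: pos=(0,0), heading=0, pen down
LT 144: heading 0 -> 144
FD 8: (0,0) -> (-6.472,4.702) [heading=144, draw]
RT 15: heading 144 -> 129
LT 205: heading 129 -> 334
FD 7: (-6.472,4.702) -> (-0.181,1.634) [heading=334, draw]
RT 144: heading 334 -> 190
FD 3: (-0.181,1.634) -> (-3.135,1.113) [heading=190, draw]
LT 30: heading 190 -> 220
Final: pos=(-3.135,1.113), heading=220, 3 segment(s) drawn
Waypoints (4 total):
(0, 0)
(-6.472, 4.702)
(-0.181, 1.634)
(-3.135, 1.113)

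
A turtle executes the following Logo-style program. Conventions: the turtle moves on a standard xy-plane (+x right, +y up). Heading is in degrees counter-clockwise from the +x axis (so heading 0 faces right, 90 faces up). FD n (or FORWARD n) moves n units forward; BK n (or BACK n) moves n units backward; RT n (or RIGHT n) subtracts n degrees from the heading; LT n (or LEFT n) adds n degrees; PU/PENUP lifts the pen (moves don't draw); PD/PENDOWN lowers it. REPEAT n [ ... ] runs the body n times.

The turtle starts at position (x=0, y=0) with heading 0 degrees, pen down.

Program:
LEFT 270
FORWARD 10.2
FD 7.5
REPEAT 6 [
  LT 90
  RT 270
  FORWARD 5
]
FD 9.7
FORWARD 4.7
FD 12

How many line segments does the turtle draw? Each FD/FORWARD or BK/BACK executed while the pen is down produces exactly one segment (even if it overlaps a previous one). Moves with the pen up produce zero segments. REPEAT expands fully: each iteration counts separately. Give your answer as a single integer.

Executing turtle program step by step:
Start: pos=(0,0), heading=0, pen down
LT 270: heading 0 -> 270
FD 10.2: (0,0) -> (0,-10.2) [heading=270, draw]
FD 7.5: (0,-10.2) -> (0,-17.7) [heading=270, draw]
REPEAT 6 [
  -- iteration 1/6 --
  LT 90: heading 270 -> 0
  RT 270: heading 0 -> 90
  FD 5: (0,-17.7) -> (0,-12.7) [heading=90, draw]
  -- iteration 2/6 --
  LT 90: heading 90 -> 180
  RT 270: heading 180 -> 270
  FD 5: (0,-12.7) -> (0,-17.7) [heading=270, draw]
  -- iteration 3/6 --
  LT 90: heading 270 -> 0
  RT 270: heading 0 -> 90
  FD 5: (0,-17.7) -> (0,-12.7) [heading=90, draw]
  -- iteration 4/6 --
  LT 90: heading 90 -> 180
  RT 270: heading 180 -> 270
  FD 5: (0,-12.7) -> (0,-17.7) [heading=270, draw]
  -- iteration 5/6 --
  LT 90: heading 270 -> 0
  RT 270: heading 0 -> 90
  FD 5: (0,-17.7) -> (0,-12.7) [heading=90, draw]
  -- iteration 6/6 --
  LT 90: heading 90 -> 180
  RT 270: heading 180 -> 270
  FD 5: (0,-12.7) -> (0,-17.7) [heading=270, draw]
]
FD 9.7: (0,-17.7) -> (0,-27.4) [heading=270, draw]
FD 4.7: (0,-27.4) -> (0,-32.1) [heading=270, draw]
FD 12: (0,-32.1) -> (0,-44.1) [heading=270, draw]
Final: pos=(0,-44.1), heading=270, 11 segment(s) drawn
Segments drawn: 11

Answer: 11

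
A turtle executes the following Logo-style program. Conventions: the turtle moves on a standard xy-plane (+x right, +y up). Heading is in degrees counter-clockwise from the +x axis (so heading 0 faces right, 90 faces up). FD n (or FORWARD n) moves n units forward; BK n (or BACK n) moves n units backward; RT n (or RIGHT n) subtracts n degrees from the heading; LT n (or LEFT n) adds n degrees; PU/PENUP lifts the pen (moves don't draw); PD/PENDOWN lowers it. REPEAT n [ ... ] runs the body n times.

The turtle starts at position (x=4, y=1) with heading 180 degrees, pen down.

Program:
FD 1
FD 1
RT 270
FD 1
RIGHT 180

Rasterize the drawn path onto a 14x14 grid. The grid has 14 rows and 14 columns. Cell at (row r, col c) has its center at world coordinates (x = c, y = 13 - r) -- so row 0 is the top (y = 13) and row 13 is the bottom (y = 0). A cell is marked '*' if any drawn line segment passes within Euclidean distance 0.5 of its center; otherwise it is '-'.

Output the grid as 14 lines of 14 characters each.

Segment 0: (4,1) -> (3,1)
Segment 1: (3,1) -> (2,1)
Segment 2: (2,1) -> (2,0)

Answer: --------------
--------------
--------------
--------------
--------------
--------------
--------------
--------------
--------------
--------------
--------------
--------------
--***---------
--*-----------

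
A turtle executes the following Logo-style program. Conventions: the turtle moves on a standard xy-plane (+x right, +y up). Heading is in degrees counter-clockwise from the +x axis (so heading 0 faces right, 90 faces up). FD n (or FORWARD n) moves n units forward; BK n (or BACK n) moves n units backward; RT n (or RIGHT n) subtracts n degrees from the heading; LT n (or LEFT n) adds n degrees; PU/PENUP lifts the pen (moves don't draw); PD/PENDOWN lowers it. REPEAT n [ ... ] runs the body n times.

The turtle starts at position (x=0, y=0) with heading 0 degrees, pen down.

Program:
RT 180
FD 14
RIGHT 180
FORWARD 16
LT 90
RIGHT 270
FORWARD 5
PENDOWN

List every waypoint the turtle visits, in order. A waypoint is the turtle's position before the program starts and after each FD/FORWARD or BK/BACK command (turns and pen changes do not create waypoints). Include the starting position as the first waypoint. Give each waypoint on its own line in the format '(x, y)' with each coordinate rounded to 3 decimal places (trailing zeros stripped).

Answer: (0, 0)
(-14, 0)
(2, 0)
(-3, 0)

Derivation:
Executing turtle program step by step:
Start: pos=(0,0), heading=0, pen down
RT 180: heading 0 -> 180
FD 14: (0,0) -> (-14,0) [heading=180, draw]
RT 180: heading 180 -> 0
FD 16: (-14,0) -> (2,0) [heading=0, draw]
LT 90: heading 0 -> 90
RT 270: heading 90 -> 180
FD 5: (2,0) -> (-3,0) [heading=180, draw]
PD: pen down
Final: pos=(-3,0), heading=180, 3 segment(s) drawn
Waypoints (4 total):
(0, 0)
(-14, 0)
(2, 0)
(-3, 0)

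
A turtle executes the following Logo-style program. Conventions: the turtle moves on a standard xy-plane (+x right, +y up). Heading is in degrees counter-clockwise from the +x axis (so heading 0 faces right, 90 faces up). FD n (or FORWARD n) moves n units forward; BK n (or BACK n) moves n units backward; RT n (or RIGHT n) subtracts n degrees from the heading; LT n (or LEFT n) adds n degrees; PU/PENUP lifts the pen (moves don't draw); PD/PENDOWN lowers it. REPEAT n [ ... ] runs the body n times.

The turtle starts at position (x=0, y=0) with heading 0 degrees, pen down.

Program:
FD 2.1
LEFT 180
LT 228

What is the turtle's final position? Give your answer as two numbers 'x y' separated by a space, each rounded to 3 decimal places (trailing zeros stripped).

Answer: 2.1 0

Derivation:
Executing turtle program step by step:
Start: pos=(0,0), heading=0, pen down
FD 2.1: (0,0) -> (2.1,0) [heading=0, draw]
LT 180: heading 0 -> 180
LT 228: heading 180 -> 48
Final: pos=(2.1,0), heading=48, 1 segment(s) drawn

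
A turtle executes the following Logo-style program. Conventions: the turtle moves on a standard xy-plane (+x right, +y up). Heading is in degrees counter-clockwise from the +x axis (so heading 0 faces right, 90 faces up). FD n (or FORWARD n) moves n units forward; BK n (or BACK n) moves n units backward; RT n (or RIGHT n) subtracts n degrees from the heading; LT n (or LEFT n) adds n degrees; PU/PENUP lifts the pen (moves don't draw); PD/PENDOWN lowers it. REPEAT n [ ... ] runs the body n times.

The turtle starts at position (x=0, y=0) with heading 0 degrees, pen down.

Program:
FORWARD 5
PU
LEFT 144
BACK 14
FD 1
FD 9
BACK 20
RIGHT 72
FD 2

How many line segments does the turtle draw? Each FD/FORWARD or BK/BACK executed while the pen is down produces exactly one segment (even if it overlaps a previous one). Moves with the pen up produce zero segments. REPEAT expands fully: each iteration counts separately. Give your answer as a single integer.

Executing turtle program step by step:
Start: pos=(0,0), heading=0, pen down
FD 5: (0,0) -> (5,0) [heading=0, draw]
PU: pen up
LT 144: heading 0 -> 144
BK 14: (5,0) -> (16.326,-8.229) [heading=144, move]
FD 1: (16.326,-8.229) -> (15.517,-7.641) [heading=144, move]
FD 9: (15.517,-7.641) -> (8.236,-2.351) [heading=144, move]
BK 20: (8.236,-2.351) -> (24.416,-14.107) [heading=144, move]
RT 72: heading 144 -> 72
FD 2: (24.416,-14.107) -> (25.034,-12.205) [heading=72, move]
Final: pos=(25.034,-12.205), heading=72, 1 segment(s) drawn
Segments drawn: 1

Answer: 1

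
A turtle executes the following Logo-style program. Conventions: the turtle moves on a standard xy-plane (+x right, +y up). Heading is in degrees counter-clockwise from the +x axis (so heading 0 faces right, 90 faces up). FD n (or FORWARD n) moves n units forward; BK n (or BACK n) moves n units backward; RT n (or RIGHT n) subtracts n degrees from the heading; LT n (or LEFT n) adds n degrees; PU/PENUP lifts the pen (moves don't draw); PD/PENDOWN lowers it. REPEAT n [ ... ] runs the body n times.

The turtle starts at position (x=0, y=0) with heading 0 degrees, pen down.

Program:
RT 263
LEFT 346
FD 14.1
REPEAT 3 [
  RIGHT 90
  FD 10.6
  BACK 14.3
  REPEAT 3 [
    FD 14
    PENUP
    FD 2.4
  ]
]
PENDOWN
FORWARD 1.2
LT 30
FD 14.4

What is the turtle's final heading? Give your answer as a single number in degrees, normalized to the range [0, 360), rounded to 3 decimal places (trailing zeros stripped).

Executing turtle program step by step:
Start: pos=(0,0), heading=0, pen down
RT 263: heading 0 -> 97
LT 346: heading 97 -> 83
FD 14.1: (0,0) -> (1.718,13.995) [heading=83, draw]
REPEAT 3 [
  -- iteration 1/3 --
  RT 90: heading 83 -> 353
  FD 10.6: (1.718,13.995) -> (12.239,12.703) [heading=353, draw]
  BK 14.3: (12.239,12.703) -> (-1.954,14.446) [heading=353, draw]
  REPEAT 3 [
    -- iteration 1/3 --
    FD 14: (-1.954,14.446) -> (11.942,12.74) [heading=353, draw]
    PU: pen up
    FD 2.4: (11.942,12.74) -> (14.324,12.447) [heading=353, move]
    -- iteration 2/3 --
    FD 14: (14.324,12.447) -> (28.219,10.741) [heading=353, move]
    PU: pen up
    FD 2.4: (28.219,10.741) -> (30.601,10.449) [heading=353, move]
    -- iteration 3/3 --
    FD 14: (30.601,10.449) -> (44.497,8.742) [heading=353, move]
    PU: pen up
    FD 2.4: (44.497,8.742) -> (46.879,8.45) [heading=353, move]
  ]
  -- iteration 2/3 --
  RT 90: heading 353 -> 263
  FD 10.6: (46.879,8.45) -> (45.587,-2.071) [heading=263, move]
  BK 14.3: (45.587,-2.071) -> (47.33,12.122) [heading=263, move]
  REPEAT 3 [
    -- iteration 1/3 --
    FD 14: (47.33,12.122) -> (45.624,-1.773) [heading=263, move]
    PU: pen up
    FD 2.4: (45.624,-1.773) -> (45.331,-4.155) [heading=263, move]
    -- iteration 2/3 --
    FD 14: (45.331,-4.155) -> (43.625,-18.051) [heading=263, move]
    PU: pen up
    FD 2.4: (43.625,-18.051) -> (43.333,-20.433) [heading=263, move]
    -- iteration 3/3 --
    FD 14: (43.333,-20.433) -> (41.627,-34.329) [heading=263, move]
    PU: pen up
    FD 2.4: (41.627,-34.329) -> (41.334,-36.711) [heading=263, move]
  ]
  -- iteration 3/3 --
  RT 90: heading 263 -> 173
  FD 10.6: (41.334,-36.711) -> (30.813,-35.419) [heading=173, move]
  BK 14.3: (30.813,-35.419) -> (45.007,-37.162) [heading=173, move]
  REPEAT 3 [
    -- iteration 1/3 --
    FD 14: (45.007,-37.162) -> (31.111,-35.456) [heading=173, move]
    PU: pen up
    FD 2.4: (31.111,-35.456) -> (28.729,-35.163) [heading=173, move]
    -- iteration 2/3 --
    FD 14: (28.729,-35.163) -> (14.833,-33.457) [heading=173, move]
    PU: pen up
    FD 2.4: (14.833,-33.457) -> (12.451,-33.165) [heading=173, move]
    -- iteration 3/3 --
    FD 14: (12.451,-33.165) -> (-1.445,-31.458) [heading=173, move]
    PU: pen up
    FD 2.4: (-1.445,-31.458) -> (-3.827,-31.166) [heading=173, move]
  ]
]
PD: pen down
FD 1.2: (-3.827,-31.166) -> (-5.018,-31.02) [heading=173, draw]
LT 30: heading 173 -> 203
FD 14.4: (-5.018,-31.02) -> (-18.273,-36.646) [heading=203, draw]
Final: pos=(-18.273,-36.646), heading=203, 6 segment(s) drawn

Answer: 203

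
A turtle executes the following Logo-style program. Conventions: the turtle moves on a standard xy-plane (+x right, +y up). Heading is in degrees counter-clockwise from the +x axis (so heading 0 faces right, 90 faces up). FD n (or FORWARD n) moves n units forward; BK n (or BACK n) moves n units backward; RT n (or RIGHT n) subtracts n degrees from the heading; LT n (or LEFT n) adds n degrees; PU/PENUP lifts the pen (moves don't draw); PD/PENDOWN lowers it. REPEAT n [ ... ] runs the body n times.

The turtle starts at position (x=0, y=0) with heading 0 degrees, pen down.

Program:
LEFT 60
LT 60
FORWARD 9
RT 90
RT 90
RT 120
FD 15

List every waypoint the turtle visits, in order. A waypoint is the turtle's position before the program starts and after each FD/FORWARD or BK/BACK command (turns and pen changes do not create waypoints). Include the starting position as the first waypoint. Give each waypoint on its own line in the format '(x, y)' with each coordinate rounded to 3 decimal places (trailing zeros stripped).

Executing turtle program step by step:
Start: pos=(0,0), heading=0, pen down
LT 60: heading 0 -> 60
LT 60: heading 60 -> 120
FD 9: (0,0) -> (-4.5,7.794) [heading=120, draw]
RT 90: heading 120 -> 30
RT 90: heading 30 -> 300
RT 120: heading 300 -> 180
FD 15: (-4.5,7.794) -> (-19.5,7.794) [heading=180, draw]
Final: pos=(-19.5,7.794), heading=180, 2 segment(s) drawn
Waypoints (3 total):
(0, 0)
(-4.5, 7.794)
(-19.5, 7.794)

Answer: (0, 0)
(-4.5, 7.794)
(-19.5, 7.794)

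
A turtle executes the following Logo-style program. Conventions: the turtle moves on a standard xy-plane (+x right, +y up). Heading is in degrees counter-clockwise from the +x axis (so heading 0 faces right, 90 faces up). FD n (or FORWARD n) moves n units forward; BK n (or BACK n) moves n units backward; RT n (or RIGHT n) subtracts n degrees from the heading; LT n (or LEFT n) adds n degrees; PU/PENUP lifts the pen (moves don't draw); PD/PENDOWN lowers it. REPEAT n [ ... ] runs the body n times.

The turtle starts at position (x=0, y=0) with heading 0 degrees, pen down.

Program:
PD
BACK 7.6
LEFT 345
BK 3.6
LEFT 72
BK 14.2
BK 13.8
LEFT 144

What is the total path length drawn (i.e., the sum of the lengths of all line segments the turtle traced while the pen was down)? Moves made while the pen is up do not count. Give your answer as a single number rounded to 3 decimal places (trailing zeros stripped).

Executing turtle program step by step:
Start: pos=(0,0), heading=0, pen down
PD: pen down
BK 7.6: (0,0) -> (-7.6,0) [heading=0, draw]
LT 345: heading 0 -> 345
BK 3.6: (-7.6,0) -> (-11.077,0.932) [heading=345, draw]
LT 72: heading 345 -> 57
BK 14.2: (-11.077,0.932) -> (-18.811,-10.977) [heading=57, draw]
BK 13.8: (-18.811,-10.977) -> (-26.327,-22.551) [heading=57, draw]
LT 144: heading 57 -> 201
Final: pos=(-26.327,-22.551), heading=201, 4 segment(s) drawn

Segment lengths:
  seg 1: (0,0) -> (-7.6,0), length = 7.6
  seg 2: (-7.6,0) -> (-11.077,0.932), length = 3.6
  seg 3: (-11.077,0.932) -> (-18.811,-10.977), length = 14.2
  seg 4: (-18.811,-10.977) -> (-26.327,-22.551), length = 13.8
Total = 39.2

Answer: 39.2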